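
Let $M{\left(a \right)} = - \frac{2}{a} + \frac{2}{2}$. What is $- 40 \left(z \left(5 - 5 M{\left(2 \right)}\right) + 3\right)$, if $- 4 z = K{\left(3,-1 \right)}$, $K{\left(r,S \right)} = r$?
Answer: $30$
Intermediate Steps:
$M{\left(a \right)} = 1 - \frac{2}{a}$ ($M{\left(a \right)} = - \frac{2}{a} + 2 \cdot \frac{1}{2} = - \frac{2}{a} + 1 = 1 - \frac{2}{a}$)
$z = - \frac{3}{4}$ ($z = \left(- \frac{1}{4}\right) 3 = - \frac{3}{4} \approx -0.75$)
$- 40 \left(z \left(5 - 5 M{\left(2 \right)}\right) + 3\right) = - 40 \left(- \frac{3 \left(5 - 5 \frac{-2 + 2}{2}\right)}{4} + 3\right) = - 40 \left(- \frac{3 \left(5 - 5 \cdot \frac{1}{2} \cdot 0\right)}{4} + 3\right) = - 40 \left(- \frac{3 \left(5 - 0\right)}{4} + 3\right) = - 40 \left(- \frac{3 \left(5 + 0\right)}{4} + 3\right) = - 40 \left(\left(- \frac{3}{4}\right) 5 + 3\right) = - 40 \left(- \frac{15}{4} + 3\right) = \left(-40\right) \left(- \frac{3}{4}\right) = 30$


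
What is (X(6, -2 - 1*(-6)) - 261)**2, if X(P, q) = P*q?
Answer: 56169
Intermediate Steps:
(X(6, -2 - 1*(-6)) - 261)**2 = (6*(-2 - 1*(-6)) - 261)**2 = (6*(-2 + 6) - 261)**2 = (6*4 - 261)**2 = (24 - 261)**2 = (-237)**2 = 56169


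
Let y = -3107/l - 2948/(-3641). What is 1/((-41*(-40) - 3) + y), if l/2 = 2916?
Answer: 1930392/3160586263 ≈ 0.00061077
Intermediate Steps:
l = 5832 (l = 2*2916 = 5832)
y = 534559/1930392 (y = -3107/5832 - 2948/(-3641) = -3107*1/5832 - 2948*(-1/3641) = -3107/5832 + 268/331 = 534559/1930392 ≈ 0.27692)
1/((-41*(-40) - 3) + y) = 1/((-41*(-40) - 3) + 534559/1930392) = 1/((1640 - 3) + 534559/1930392) = 1/(1637 + 534559/1930392) = 1/(3160586263/1930392) = 1930392/3160586263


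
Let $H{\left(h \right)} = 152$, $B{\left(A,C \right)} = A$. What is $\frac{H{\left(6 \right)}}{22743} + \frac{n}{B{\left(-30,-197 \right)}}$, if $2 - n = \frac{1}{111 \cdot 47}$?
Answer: $- \frac{1248469}{20815830} \approx -0.059977$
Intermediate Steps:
$n = \frac{10433}{5217}$ ($n = 2 - \frac{1}{111 \cdot 47} = 2 - \frac{1}{5217} = \frac{10433}{5217} \approx 1.9998$)
$\frac{H{\left(6 \right)}}{22743} + \frac{n}{B{\left(-30,-197 \right)}} = \frac{152}{22743} + \frac{10433}{5217 \left(-30\right)} = 152 \cdot \frac{1}{22743} + \frac{10433}{5217} \left(- \frac{1}{30}\right) = \frac{8}{1197} - \frac{10433}{156510} = - \frac{1248469}{20815830}$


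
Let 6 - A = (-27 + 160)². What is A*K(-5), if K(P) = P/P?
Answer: -17683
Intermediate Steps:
K(P) = 1
A = -17683 (A = 6 - (-27 + 160)² = 6 - 1*133² = 6 - 1*17689 = 6 - 17689 = -17683)
A*K(-5) = -17683*1 = -17683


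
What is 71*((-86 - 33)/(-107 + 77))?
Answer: 8449/30 ≈ 281.63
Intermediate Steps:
71*((-86 - 33)/(-107 + 77)) = 71*(-119/(-30)) = 71*(-119*(-1/30)) = 71*(119/30) = 8449/30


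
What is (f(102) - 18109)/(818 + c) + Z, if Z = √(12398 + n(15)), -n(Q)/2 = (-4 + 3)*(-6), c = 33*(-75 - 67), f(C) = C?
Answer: 18007/3868 + √12386 ≈ 115.95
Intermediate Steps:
c = -4686 (c = 33*(-142) = -4686)
n(Q) = -12 (n(Q) = -2*(-4 + 3)*(-6) = -(-2)*(-6) = -2*6 = -12)
Z = √12386 (Z = √(12398 - 12) = √12386 ≈ 111.29)
(f(102) - 18109)/(818 + c) + Z = (102 - 18109)/(818 - 4686) + √12386 = -18007/(-3868) + √12386 = -18007*(-1/3868) + √12386 = 18007/3868 + √12386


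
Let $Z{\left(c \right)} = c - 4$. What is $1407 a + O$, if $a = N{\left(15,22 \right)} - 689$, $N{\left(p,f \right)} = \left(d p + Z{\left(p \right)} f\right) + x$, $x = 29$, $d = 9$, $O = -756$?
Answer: $-398937$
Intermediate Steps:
$Z{\left(c \right)} = -4 + c$ ($Z{\left(c \right)} = c - 4 = -4 + c$)
$N{\left(p,f \right)} = 29 + 9 p + f \left(-4 + p\right)$ ($N{\left(p,f \right)} = \left(9 p + \left(-4 + p\right) f\right) + 29 = \left(9 p + f \left(-4 + p\right)\right) + 29 = 29 + 9 p + f \left(-4 + p\right)$)
$a = -283$ ($a = \left(29 + 9 \cdot 15 + 22 \left(-4 + 15\right)\right) - 689 = \left(29 + 135 + 22 \cdot 11\right) - 689 = \left(29 + 135 + 242\right) - 689 = 406 - 689 = -283$)
$1407 a + O = 1407 \left(-283\right) - 756 = -398181 - 756 = -398937$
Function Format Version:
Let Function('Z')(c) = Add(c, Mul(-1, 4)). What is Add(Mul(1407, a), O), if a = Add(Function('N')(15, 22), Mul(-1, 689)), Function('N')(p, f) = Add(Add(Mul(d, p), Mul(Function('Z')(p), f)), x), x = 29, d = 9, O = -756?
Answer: -398937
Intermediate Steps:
Function('Z')(c) = Add(-4, c) (Function('Z')(c) = Add(c, -4) = Add(-4, c))
Function('N')(p, f) = Add(29, Mul(9, p), Mul(f, Add(-4, p))) (Function('N')(p, f) = Add(Add(Mul(9, p), Mul(Add(-4, p), f)), 29) = Add(Add(Mul(9, p), Mul(f, Add(-4, p))), 29) = Add(29, Mul(9, p), Mul(f, Add(-4, p))))
a = -283 (a = Add(Add(29, Mul(9, 15), Mul(22, Add(-4, 15))), Mul(-1, 689)) = Add(Add(29, 135, Mul(22, 11)), -689) = Add(Add(29, 135, 242), -689) = Add(406, -689) = -283)
Add(Mul(1407, a), O) = Add(Mul(1407, -283), -756) = Add(-398181, -756) = -398937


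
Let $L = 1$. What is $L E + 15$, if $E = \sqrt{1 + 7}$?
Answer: $15 + 2 \sqrt{2} \approx 17.828$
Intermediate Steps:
$E = 2 \sqrt{2}$ ($E = \sqrt{8} = 2 \sqrt{2} \approx 2.8284$)
$L E + 15 = 1 \cdot 2 \sqrt{2} + 15 = 2 \sqrt{2} + 15 = 15 + 2 \sqrt{2}$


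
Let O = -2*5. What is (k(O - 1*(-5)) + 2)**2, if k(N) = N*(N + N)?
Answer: 2704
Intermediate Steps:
O = -10
k(N) = 2*N**2 (k(N) = N*(2*N) = 2*N**2)
(k(O - 1*(-5)) + 2)**2 = (2*(-10 - 1*(-5))**2 + 2)**2 = (2*(-10 + 5)**2 + 2)**2 = (2*(-5)**2 + 2)**2 = (2*25 + 2)**2 = (50 + 2)**2 = 52**2 = 2704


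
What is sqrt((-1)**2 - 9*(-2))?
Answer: sqrt(19) ≈ 4.3589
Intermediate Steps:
sqrt((-1)**2 - 9*(-2)) = sqrt(1 + 18) = sqrt(19)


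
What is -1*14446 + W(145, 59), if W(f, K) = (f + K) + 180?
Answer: -14062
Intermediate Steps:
W(f, K) = 180 + K + f (W(f, K) = (K + f) + 180 = 180 + K + f)
-1*14446 + W(145, 59) = -1*14446 + (180 + 59 + 145) = -14446 + 384 = -14062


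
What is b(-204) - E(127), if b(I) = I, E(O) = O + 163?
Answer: -494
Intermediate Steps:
E(O) = 163 + O
b(-204) - E(127) = -204 - (163 + 127) = -204 - 1*290 = -204 - 290 = -494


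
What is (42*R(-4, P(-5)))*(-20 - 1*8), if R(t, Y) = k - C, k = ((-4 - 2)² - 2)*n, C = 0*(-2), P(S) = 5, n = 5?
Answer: -199920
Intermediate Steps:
C = 0
k = 170 (k = ((-4 - 2)² - 2)*5 = ((-6)² - 2)*5 = (36 - 2)*5 = 34*5 = 170)
R(t, Y) = 170 (R(t, Y) = 170 - 1*0 = 170 + 0 = 170)
(42*R(-4, P(-5)))*(-20 - 1*8) = (42*170)*(-20 - 1*8) = 7140*(-20 - 8) = 7140*(-28) = -199920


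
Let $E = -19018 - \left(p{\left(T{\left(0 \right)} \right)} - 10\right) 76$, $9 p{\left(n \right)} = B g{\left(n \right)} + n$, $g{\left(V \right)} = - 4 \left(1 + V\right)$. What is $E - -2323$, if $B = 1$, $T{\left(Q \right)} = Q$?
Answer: $- \frac{143111}{9} \approx -15901.0$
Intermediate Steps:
$g{\left(V \right)} = -4 - 4 V$
$p{\left(n \right)} = - \frac{4}{9} - \frac{n}{3}$ ($p{\left(n \right)} = \frac{1 \left(-4 - 4 n\right) + n}{9} = \frac{\left(-4 - 4 n\right) + n}{9} = \frac{-4 - 3 n}{9} = - \frac{4}{9} - \frac{n}{3}$)
$E = - \frac{164018}{9}$ ($E = -19018 - \left(\left(- \frac{4}{9} - 0\right) - 10\right) 76 = -19018 - \left(\left(- \frac{4}{9} + 0\right) - 10\right) 76 = -19018 - \left(- \frac{4}{9} - 10\right) 76 = -19018 - \left(- \frac{94}{9}\right) 76 = -19018 - - \frac{7144}{9} = -19018 + \frac{7144}{9} = - \frac{164018}{9} \approx -18224.0$)
$E - -2323 = - \frac{164018}{9} - -2323 = - \frac{164018}{9} + 2323 = - \frac{143111}{9}$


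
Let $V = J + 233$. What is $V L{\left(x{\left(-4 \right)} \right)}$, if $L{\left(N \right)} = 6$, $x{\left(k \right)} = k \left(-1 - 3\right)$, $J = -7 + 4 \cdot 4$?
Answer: $1452$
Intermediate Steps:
$J = 9$ ($J = -7 + 16 = 9$)
$V = 242$ ($V = 9 + 233 = 242$)
$x{\left(k \right)} = - 4 k$ ($x{\left(k \right)} = k \left(-4\right) = - 4 k$)
$V L{\left(x{\left(-4 \right)} \right)} = 242 \cdot 6 = 1452$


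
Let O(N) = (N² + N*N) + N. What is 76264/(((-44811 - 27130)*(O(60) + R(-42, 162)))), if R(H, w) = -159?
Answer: -76264/510853041 ≈ -0.00014929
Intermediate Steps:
O(N) = N + 2*N² (O(N) = (N² + N²) + N = 2*N² + N = N + 2*N²)
76264/(((-44811 - 27130)*(O(60) + R(-42, 162)))) = 76264/(((-44811 - 27130)*(60*(1 + 2*60) - 159))) = 76264/((-71941*(60*(1 + 120) - 159))) = 76264/((-71941*(60*121 - 159))) = 76264/((-71941*(7260 - 159))) = 76264/((-71941*7101)) = 76264/(-510853041) = 76264*(-1/510853041) = -76264/510853041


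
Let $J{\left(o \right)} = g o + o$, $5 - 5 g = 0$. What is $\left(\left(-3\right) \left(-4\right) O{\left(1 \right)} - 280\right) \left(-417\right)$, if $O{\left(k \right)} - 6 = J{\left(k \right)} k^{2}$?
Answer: $76728$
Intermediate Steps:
$g = 1$ ($g = 1 - 0 = 1 + 0 = 1$)
$J{\left(o \right)} = 2 o$ ($J{\left(o \right)} = 1 o + o = o + o = 2 o$)
$O{\left(k \right)} = 6 + 2 k^{3}$ ($O{\left(k \right)} = 6 + 2 k k^{2} = 6 + 2 k^{3}$)
$\left(\left(-3\right) \left(-4\right) O{\left(1 \right)} - 280\right) \left(-417\right) = \left(\left(-3\right) \left(-4\right) \left(6 + 2 \cdot 1^{3}\right) - 280\right) \left(-417\right) = \left(12 \left(6 + 2 \cdot 1\right) - 280\right) \left(-417\right) = \left(12 \left(6 + 2\right) - 280\right) \left(-417\right) = \left(12 \cdot 8 - 280\right) \left(-417\right) = \left(96 - 280\right) \left(-417\right) = \left(-184\right) \left(-417\right) = 76728$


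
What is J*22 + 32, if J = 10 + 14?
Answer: 560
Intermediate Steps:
J = 24
J*22 + 32 = 24*22 + 32 = 528 + 32 = 560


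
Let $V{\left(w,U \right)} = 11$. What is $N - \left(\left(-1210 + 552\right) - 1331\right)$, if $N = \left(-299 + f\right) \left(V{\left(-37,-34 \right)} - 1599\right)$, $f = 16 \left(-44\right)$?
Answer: $1594753$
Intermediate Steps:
$f = -704$
$N = 1592764$ ($N = \left(-299 - 704\right) \left(11 - 1599\right) = \left(-1003\right) \left(-1588\right) = 1592764$)
$N - \left(\left(-1210 + 552\right) - 1331\right) = 1592764 - \left(\left(-1210 + 552\right) - 1331\right) = 1592764 - \left(-658 - 1331\right) = 1592764 - -1989 = 1592764 + 1989 = 1594753$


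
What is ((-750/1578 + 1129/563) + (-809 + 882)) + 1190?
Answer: 187237699/148069 ≈ 1264.5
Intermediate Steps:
((-750/1578 + 1129/563) + (-809 + 882)) + 1190 = ((-750*1/1578 + 1129*(1/563)) + 73) + 1190 = ((-125/263 + 1129/563) + 73) + 1190 = (226552/148069 + 73) + 1190 = 11035589/148069 + 1190 = 187237699/148069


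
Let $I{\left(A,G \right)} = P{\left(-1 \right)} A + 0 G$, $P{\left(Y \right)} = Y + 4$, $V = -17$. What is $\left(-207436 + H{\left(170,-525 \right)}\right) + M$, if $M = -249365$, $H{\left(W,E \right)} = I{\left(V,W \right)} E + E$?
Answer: $-430551$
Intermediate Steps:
$P{\left(Y \right)} = 4 + Y$
$I{\left(A,G \right)} = 3 A$ ($I{\left(A,G \right)} = \left(4 - 1\right) A + 0 G = 3 A + 0 = 3 A$)
$H{\left(W,E \right)} = - 50 E$ ($H{\left(W,E \right)} = 3 \left(-17\right) E + E = - 51 E + E = - 50 E$)
$\left(-207436 + H{\left(170,-525 \right)}\right) + M = \left(-207436 - -26250\right) - 249365 = \left(-207436 + 26250\right) - 249365 = -181186 - 249365 = -430551$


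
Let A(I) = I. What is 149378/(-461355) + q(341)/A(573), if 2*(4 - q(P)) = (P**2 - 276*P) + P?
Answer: -1758458663/88118805 ≈ -19.956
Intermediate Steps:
q(P) = 4 - P**2/2 + 275*P/2 (q(P) = 4 - ((P**2 - 276*P) + P)/2 = 4 - (P**2 - 275*P)/2 = 4 + (-P**2/2 + 275*P/2) = 4 - P**2/2 + 275*P/2)
149378/(-461355) + q(341)/A(573) = 149378/(-461355) + (4 - 1/2*341**2 + (275/2)*341)/573 = 149378*(-1/461355) + (4 - 1/2*116281 + 93775/2)*(1/573) = -149378/461355 + (4 - 116281/2 + 93775/2)*(1/573) = -149378/461355 - 11249*1/573 = -149378/461355 - 11249/573 = -1758458663/88118805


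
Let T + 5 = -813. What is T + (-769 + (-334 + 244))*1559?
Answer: -1339999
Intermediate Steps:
T = -818 (T = -5 - 813 = -818)
T + (-769 + (-334 + 244))*1559 = -818 + (-769 + (-334 + 244))*1559 = -818 + (-769 - 90)*1559 = -818 - 859*1559 = -818 - 1339181 = -1339999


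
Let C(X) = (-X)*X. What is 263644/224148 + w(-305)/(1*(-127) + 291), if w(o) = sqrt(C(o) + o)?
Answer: 65911/56037 + 3*I*sqrt(10370)/164 ≈ 1.1762 + 1.8628*I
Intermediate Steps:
C(X) = -X**2
w(o) = sqrt(o - o**2) (w(o) = sqrt(-o**2 + o) = sqrt(o - o**2))
263644/224148 + w(-305)/(1*(-127) + 291) = 263644/224148 + sqrt(-305*(1 - 1*(-305)))/(1*(-127) + 291) = 263644*(1/224148) + sqrt(-305*(1 + 305))/(-127 + 291) = 65911/56037 + sqrt(-305*306)/164 = 65911/56037 + sqrt(-93330)*(1/164) = 65911/56037 + (3*I*sqrt(10370))*(1/164) = 65911/56037 + 3*I*sqrt(10370)/164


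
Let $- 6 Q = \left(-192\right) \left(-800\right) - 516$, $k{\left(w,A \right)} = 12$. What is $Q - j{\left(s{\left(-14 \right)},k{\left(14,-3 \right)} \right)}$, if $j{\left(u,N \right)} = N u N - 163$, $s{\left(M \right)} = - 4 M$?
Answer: $-33415$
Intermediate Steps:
$j{\left(u,N \right)} = -163 + u N^{2}$ ($j{\left(u,N \right)} = u N^{2} - 163 = -163 + u N^{2}$)
$Q = -25514$ ($Q = - \frac{\left(-192\right) \left(-800\right) - 516}{6} = - \frac{153600 - 516}{6} = \left(- \frac{1}{6}\right) 153084 = -25514$)
$Q - j{\left(s{\left(-14 \right)},k{\left(14,-3 \right)} \right)} = -25514 - \left(-163 + \left(-4\right) \left(-14\right) 12^{2}\right) = -25514 - \left(-163 + 56 \cdot 144\right) = -25514 - \left(-163 + 8064\right) = -25514 - 7901 = -33415$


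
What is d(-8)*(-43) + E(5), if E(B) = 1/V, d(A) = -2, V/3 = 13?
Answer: 3355/39 ≈ 86.026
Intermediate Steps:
V = 39 (V = 3*13 = 39)
E(B) = 1/39
d(-8)*(-43) + E(5) = -2*(-43) + 1/39 = 86 + 1/39 = 3355/39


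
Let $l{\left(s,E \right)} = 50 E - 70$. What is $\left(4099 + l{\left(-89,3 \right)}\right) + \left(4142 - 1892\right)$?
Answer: $6429$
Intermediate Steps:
$l{\left(s,E \right)} = -70 + 50 E$
$\left(4099 + l{\left(-89,3 \right)}\right) + \left(4142 - 1892\right) = \left(4099 + \left(-70 + 50 \cdot 3\right)\right) + \left(4142 - 1892\right) = \left(4099 + \left(-70 + 150\right)\right) + 2250 = \left(4099 + 80\right) + 2250 = 4179 + 2250 = 6429$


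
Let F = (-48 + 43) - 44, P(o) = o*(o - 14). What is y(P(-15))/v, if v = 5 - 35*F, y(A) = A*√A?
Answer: 87*√435/344 ≈ 5.2748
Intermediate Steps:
P(o) = o*(-14 + o)
F = -49 (F = -5 - 44 = -49)
y(A) = A^(3/2)
v = 1720 (v = 5 - 35*(-49) = 5 + 1715 = 1720)
y(P(-15))/v = (-15*(-14 - 15))^(3/2)/1720 = (-15*(-29))^(3/2)*(1/1720) = 435^(3/2)*(1/1720) = (435*√435)*(1/1720) = 87*√435/344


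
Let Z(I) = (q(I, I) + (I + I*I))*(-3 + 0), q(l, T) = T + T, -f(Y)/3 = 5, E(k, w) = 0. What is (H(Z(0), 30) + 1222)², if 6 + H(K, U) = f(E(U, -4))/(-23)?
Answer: 783048289/529 ≈ 1.4802e+6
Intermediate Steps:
f(Y) = -15 (f(Y) = -3*5 = -15)
q(l, T) = 2*T
Z(I) = -9*I - 3*I² (Z(I) = (2*I + (I + I*I))*(-3 + 0) = (2*I + (I + I²))*(-3) = (I² + 3*I)*(-3) = -9*I - 3*I²)
H(K, U) = -123/23 (H(K, U) = -6 - 15/(-23) = -6 - 15*(-1/23) = -6 + 15/23 = -123/23)
(H(Z(0), 30) + 1222)² = (-123/23 + 1222)² = (27983/23)² = 783048289/529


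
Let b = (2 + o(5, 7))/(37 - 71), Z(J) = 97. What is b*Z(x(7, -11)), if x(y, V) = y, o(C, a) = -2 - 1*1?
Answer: 97/34 ≈ 2.8529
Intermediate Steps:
o(C, a) = -3 (o(C, a) = -2 - 1 = -3)
b = 1/34 (b = (2 - 3)/(37 - 71) = -1/(-34) = -1*(-1/34) = 1/34 ≈ 0.029412)
b*Z(x(7, -11)) = (1/34)*97 = 97/34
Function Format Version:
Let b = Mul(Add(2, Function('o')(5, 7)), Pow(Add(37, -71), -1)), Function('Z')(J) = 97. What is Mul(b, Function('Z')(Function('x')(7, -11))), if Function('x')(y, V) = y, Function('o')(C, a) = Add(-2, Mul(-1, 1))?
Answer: Rational(97, 34) ≈ 2.8529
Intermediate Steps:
Function('o')(C, a) = -3 (Function('o')(C, a) = Add(-2, -1) = -3)
b = Rational(1, 34) (b = Mul(Add(2, -3), Pow(Add(37, -71), -1)) = Mul(-1, Pow(-34, -1)) = Mul(-1, Rational(-1, 34)) = Rational(1, 34) ≈ 0.029412)
Mul(b, Function('Z')(Function('x')(7, -11))) = Mul(Rational(1, 34), 97) = Rational(97, 34)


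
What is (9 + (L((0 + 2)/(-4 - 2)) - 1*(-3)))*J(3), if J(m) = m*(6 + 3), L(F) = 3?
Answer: 405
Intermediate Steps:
J(m) = 9*m (J(m) = m*9 = 9*m)
(9 + (L((0 + 2)/(-4 - 2)) - 1*(-3)))*J(3) = (9 + (3 - 1*(-3)))*(9*3) = (9 + (3 + 3))*27 = (9 + 6)*27 = 15*27 = 405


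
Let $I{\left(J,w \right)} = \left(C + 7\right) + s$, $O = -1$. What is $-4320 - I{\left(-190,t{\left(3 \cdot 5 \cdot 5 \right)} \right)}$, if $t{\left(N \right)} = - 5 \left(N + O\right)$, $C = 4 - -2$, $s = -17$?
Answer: $-4316$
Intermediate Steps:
$C = 6$ ($C = 4 + 2 = 6$)
$t{\left(N \right)} = 5 - 5 N$ ($t{\left(N \right)} = - 5 \left(N - 1\right) = - 5 \left(-1 + N\right) = 5 - 5 N$)
$I{\left(J,w \right)} = -4$ ($I{\left(J,w \right)} = \left(6 + 7\right) - 17 = 13 - 17 = -4$)
$-4320 - I{\left(-190,t{\left(3 \cdot 5 \cdot 5 \right)} \right)} = -4320 - -4 = -4320 + 4 = -4316$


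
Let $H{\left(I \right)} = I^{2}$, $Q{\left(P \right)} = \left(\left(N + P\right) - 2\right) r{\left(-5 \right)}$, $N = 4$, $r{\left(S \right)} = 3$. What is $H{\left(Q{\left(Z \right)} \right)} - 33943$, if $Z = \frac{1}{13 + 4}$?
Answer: $- \frac{9798502}{289} \approx -33905.0$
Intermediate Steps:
$Z = \frac{1}{17} \approx 0.058824$
$Q{\left(P \right)} = 6 + 3 P$ ($Q{\left(P \right)} = \left(\left(4 + P\right) - 2\right) 3 = \left(2 + P\right) 3 = 6 + 3 P$)
$H{\left(Q{\left(Z \right)} \right)} - 33943 = \left(6 + 3 \cdot \frac{1}{17}\right)^{2} - 33943 = \left(6 + \frac{3}{17}\right)^{2} - 33943 = \left(\frac{105}{17}\right)^{2} - 33943 = \frac{11025}{289} - 33943 = - \frac{9798502}{289}$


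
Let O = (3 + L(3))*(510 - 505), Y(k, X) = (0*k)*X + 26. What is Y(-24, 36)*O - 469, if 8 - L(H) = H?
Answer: 571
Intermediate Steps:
L(H) = 8 - H
Y(k, X) = 26 (Y(k, X) = 0*X + 26 = 0 + 26 = 26)
O = 40 (O = (3 + (8 - 1*3))*(510 - 505) = (3 + (8 - 3))*5 = (3 + 5)*5 = 8*5 = 40)
Y(-24, 36)*O - 469 = 26*40 - 469 = 1040 - 469 = 571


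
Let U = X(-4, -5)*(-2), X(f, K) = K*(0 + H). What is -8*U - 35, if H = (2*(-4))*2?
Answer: 1245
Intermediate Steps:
H = -16 (H = -8*2 = -16)
X(f, K) = -16*K (X(f, K) = K*(0 - 16) = K*(-16) = -16*K)
U = -160 (U = -16*(-5)*(-2) = 80*(-2) = -160)
-8*U - 35 = -8*(-160) - 35 = 1280 - 35 = 1245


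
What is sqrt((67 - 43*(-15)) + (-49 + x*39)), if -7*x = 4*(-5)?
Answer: sqrt(37947)/7 ≈ 27.829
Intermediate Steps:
x = 20/7 (x = -4*(-5)/7 = -1/7*(-20) = 20/7 ≈ 2.8571)
sqrt((67 - 43*(-15)) + (-49 + x*39)) = sqrt((67 - 43*(-15)) + (-49 + (20/7)*39)) = sqrt((67 + 645) + (-49 + 780/7)) = sqrt(712 + 437/7) = sqrt(5421/7) = sqrt(37947)/7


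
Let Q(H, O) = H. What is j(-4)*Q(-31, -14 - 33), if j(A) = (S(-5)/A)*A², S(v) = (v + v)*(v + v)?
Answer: 12400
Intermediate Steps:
S(v) = 4*v² (S(v) = (2*v)*(2*v) = 4*v²)
j(A) = 100*A (j(A) = ((4*(-5)²)/A)*A² = ((4*25)/A)*A² = (100/A)*A² = 100*A)
j(-4)*Q(-31, -14 - 33) = (100*(-4))*(-31) = -400*(-31) = 12400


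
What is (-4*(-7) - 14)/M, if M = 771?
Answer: 14/771 ≈ 0.018158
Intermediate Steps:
(-4*(-7) - 14)/M = (-4*(-7) - 14)/771 = (28 - 14)*(1/771) = 14*(1/771) = 14/771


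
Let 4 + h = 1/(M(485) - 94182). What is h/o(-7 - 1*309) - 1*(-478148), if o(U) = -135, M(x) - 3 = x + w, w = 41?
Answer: 2015099883851/4214385 ≈ 4.7815e+5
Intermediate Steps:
M(x) = 44 + x (M(x) = 3 + (x + 41) = 3 + (41 + x) = 44 + x)
h = -374613/93653 (h = -4 + 1/((44 + 485) - 94182) = -4 + 1/(529 - 94182) = -4 + 1/(-93653) = -4 - 1/93653 = -374613/93653 ≈ -4.0000)
h/o(-7 - 1*309) - 1*(-478148) = -374613/93653/(-135) - 1*(-478148) = -374613/93653*(-1/135) + 478148 = 124871/4214385 + 478148 = 2015099883851/4214385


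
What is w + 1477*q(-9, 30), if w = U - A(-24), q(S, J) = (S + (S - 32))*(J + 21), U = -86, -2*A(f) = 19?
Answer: -7532853/2 ≈ -3.7664e+6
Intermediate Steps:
A(f) = -19/2 (A(f) = -½*19 = -19/2)
q(S, J) = (-32 + 2*S)*(21 + J) (q(S, J) = (S + (-32 + S))*(21 + J) = (-32 + 2*S)*(21 + J))
w = -153/2 (w = -86 - 1*(-19/2) = -86 + 19/2 = -153/2 ≈ -76.500)
w + 1477*q(-9, 30) = -153/2 + 1477*(-672 - 32*30 + 42*(-9) + 2*30*(-9)) = -153/2 + 1477*(-672 - 960 - 378 - 540) = -153/2 + 1477*(-2550) = -153/2 - 3766350 = -7532853/2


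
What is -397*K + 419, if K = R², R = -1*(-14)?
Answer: -77393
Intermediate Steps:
R = 14
K = 196 (K = 14² = 196)
-397*K + 419 = -397*196 + 419 = -77812 + 419 = -77393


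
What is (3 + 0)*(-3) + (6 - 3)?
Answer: -6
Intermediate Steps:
(3 + 0)*(-3) + (6 - 3) = 3*(-3) + 3 = -9 + 3 = -6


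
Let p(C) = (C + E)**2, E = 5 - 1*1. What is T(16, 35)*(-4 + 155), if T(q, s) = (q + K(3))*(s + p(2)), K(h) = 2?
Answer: 192978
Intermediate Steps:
E = 4 (E = 5 - 1 = 4)
p(C) = (4 + C)**2 (p(C) = (C + 4)**2 = (4 + C)**2)
T(q, s) = (2 + q)*(36 + s) (T(q, s) = (q + 2)*(s + (4 + 2)**2) = (2 + q)*(s + 6**2) = (2 + q)*(s + 36) = (2 + q)*(36 + s))
T(16, 35)*(-4 + 155) = (72 + 2*35 + 36*16 + 16*35)*(-4 + 155) = (72 + 70 + 576 + 560)*151 = 1278*151 = 192978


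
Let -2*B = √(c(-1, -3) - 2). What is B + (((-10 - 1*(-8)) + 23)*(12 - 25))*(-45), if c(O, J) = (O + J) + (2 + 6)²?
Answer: 12285 - √58/2 ≈ 12281.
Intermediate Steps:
c(O, J) = 64 + J + O (c(O, J) = (J + O) + 8² = (J + O) + 64 = 64 + J + O)
B = -√58/2 (B = -√((64 - 3 - 1) - 2)/2 = -√(60 - 2)/2 = -√58/2 ≈ -3.8079)
B + (((-10 - 1*(-8)) + 23)*(12 - 25))*(-45) = -√58/2 + (((-10 - 1*(-8)) + 23)*(12 - 25))*(-45) = -√58/2 + (((-10 + 8) + 23)*(-13))*(-45) = -√58/2 + ((-2 + 23)*(-13))*(-45) = -√58/2 + (21*(-13))*(-45) = -√58/2 - 273*(-45) = -√58/2 + 12285 = 12285 - √58/2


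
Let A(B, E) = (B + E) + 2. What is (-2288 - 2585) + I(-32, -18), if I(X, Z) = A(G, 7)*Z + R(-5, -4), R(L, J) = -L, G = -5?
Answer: -4940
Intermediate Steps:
A(B, E) = 2 + B + E
I(X, Z) = 5 + 4*Z (I(X, Z) = (2 - 5 + 7)*Z - 1*(-5) = 4*Z + 5 = 5 + 4*Z)
(-2288 - 2585) + I(-32, -18) = (-2288 - 2585) + (5 + 4*(-18)) = -4873 + (5 - 72) = -4873 - 67 = -4940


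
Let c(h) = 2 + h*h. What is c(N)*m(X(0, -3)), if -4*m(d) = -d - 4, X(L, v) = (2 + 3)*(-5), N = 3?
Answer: -231/4 ≈ -57.750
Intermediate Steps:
X(L, v) = -25 (X(L, v) = 5*(-5) = -25)
c(h) = 2 + h**2
m(d) = 1 + d/4 (m(d) = -(-d - 4)/4 = -(-4 - d)/4 = 1 + d/4)
c(N)*m(X(0, -3)) = (2 + 3**2)*(1 + (1/4)*(-25)) = (2 + 9)*(1 - 25/4) = 11*(-21/4) = -231/4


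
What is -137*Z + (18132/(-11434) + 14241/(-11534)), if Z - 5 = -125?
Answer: 1083865611279/65939878 ≈ 16437.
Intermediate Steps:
Z = -120 (Z = 5 - 125 = -120)
-137*Z + (18132/(-11434) + 14241/(-11534)) = -137*(-120) + (18132/(-11434) + 14241/(-11534)) = 16440 + (18132*(-1/11434) + 14241*(-1/11534)) = 16440 + (-9066/5717 - 14241/11534) = 16440 - 185983041/65939878 = 1083865611279/65939878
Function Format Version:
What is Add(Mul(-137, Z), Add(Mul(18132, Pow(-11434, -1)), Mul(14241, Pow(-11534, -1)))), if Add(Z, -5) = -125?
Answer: Rational(1083865611279, 65939878) ≈ 16437.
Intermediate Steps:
Z = -120 (Z = Add(5, -125) = -120)
Add(Mul(-137, Z), Add(Mul(18132, Pow(-11434, -1)), Mul(14241, Pow(-11534, -1)))) = Add(Mul(-137, -120), Add(Mul(18132, Pow(-11434, -1)), Mul(14241, Pow(-11534, -1)))) = Add(16440, Add(Mul(18132, Rational(-1, 11434)), Mul(14241, Rational(-1, 11534)))) = Add(16440, Add(Rational(-9066, 5717), Rational(-14241, 11534))) = Add(16440, Rational(-185983041, 65939878)) = Rational(1083865611279, 65939878)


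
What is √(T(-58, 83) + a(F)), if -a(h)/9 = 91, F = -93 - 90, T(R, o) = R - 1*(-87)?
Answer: I*√790 ≈ 28.107*I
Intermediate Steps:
T(R, o) = 87 + R (T(R, o) = R + 87 = 87 + R)
F = -183
a(h) = -819 (a(h) = -9*91 = -819)
√(T(-58, 83) + a(F)) = √((87 - 58) - 819) = √(29 - 819) = √(-790) = I*√790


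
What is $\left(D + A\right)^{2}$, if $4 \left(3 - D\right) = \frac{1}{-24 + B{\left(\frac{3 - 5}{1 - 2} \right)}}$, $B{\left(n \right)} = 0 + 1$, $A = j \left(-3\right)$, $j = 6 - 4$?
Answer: $\frac{75625}{8464} \approx 8.9349$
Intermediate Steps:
$j = 2$ ($j = 6 - 4 = 2$)
$A = -6$ ($A = 2 \left(-3\right) = -6$)
$B{\left(n \right)} = 1$
$D = \frac{277}{92}$ ($D = 3 - \frac{1}{4 \left(-24 + 1\right)} = 3 - \frac{1}{4 \left(-23\right)} = 3 - - \frac{1}{92} = 3 + \frac{1}{92} = \frac{277}{92} \approx 3.0109$)
$\left(D + A\right)^{2} = \left(\frac{277}{92} - 6\right)^{2} = \left(- \frac{275}{92}\right)^{2} = \frac{75625}{8464}$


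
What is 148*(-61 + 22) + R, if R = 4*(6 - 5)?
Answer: -5768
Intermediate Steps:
R = 4 (R = 4*1 = 4)
148*(-61 + 22) + R = 148*(-61 + 22) + 4 = 148*(-39) + 4 = -5772 + 4 = -5768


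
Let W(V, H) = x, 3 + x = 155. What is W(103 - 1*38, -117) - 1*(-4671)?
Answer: 4823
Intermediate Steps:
x = 152 (x = -3 + 155 = 152)
W(V, H) = 152
W(103 - 1*38, -117) - 1*(-4671) = 152 - 1*(-4671) = 152 + 4671 = 4823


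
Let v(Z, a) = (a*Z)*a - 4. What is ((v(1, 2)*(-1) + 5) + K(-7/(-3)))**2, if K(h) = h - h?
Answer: 25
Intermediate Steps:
v(Z, a) = -4 + Z*a**2 (v(Z, a) = (Z*a)*a - 4 = Z*a**2 - 4 = -4 + Z*a**2)
K(h) = 0
((v(1, 2)*(-1) + 5) + K(-7/(-3)))**2 = (((-4 + 1*2**2)*(-1) + 5) + 0)**2 = (((-4 + 1*4)*(-1) + 5) + 0)**2 = (((-4 + 4)*(-1) + 5) + 0)**2 = ((0*(-1) + 5) + 0)**2 = ((0 + 5) + 0)**2 = (5 + 0)**2 = 5**2 = 25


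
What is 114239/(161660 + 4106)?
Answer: 114239/165766 ≈ 0.68916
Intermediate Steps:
114239/(161660 + 4106) = 114239/165766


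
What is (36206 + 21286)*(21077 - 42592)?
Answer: -1236940380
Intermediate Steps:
(36206 + 21286)*(21077 - 42592) = 57492*(-21515) = -1236940380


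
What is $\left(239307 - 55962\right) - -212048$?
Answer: $395393$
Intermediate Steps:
$\left(239307 - 55962\right) - -212048 = 183345 + 212048 = 395393$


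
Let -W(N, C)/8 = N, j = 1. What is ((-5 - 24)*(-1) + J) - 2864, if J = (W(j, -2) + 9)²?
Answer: -2834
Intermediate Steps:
W(N, C) = -8*N
J = 1 (J = (-8*1 + 9)² = (-8 + 9)² = 1² = 1)
((-5 - 24)*(-1) + J) - 2864 = ((-5 - 24)*(-1) + 1) - 2864 = (-29*(-1) + 1) - 2864 = (29 + 1) - 2864 = 30 - 2864 = -2834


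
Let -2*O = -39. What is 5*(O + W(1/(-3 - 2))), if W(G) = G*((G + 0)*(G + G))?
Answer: 4871/50 ≈ 97.420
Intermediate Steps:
O = 39/2 (O = -½*(-39) = 39/2 ≈ 19.500)
W(G) = 2*G³ (W(G) = G*(G*(2*G)) = G*(2*G²) = 2*G³)
5*(O + W(1/(-3 - 2))) = 5*(39/2 + 2*(1/(-3 - 2))³) = 5*(39/2 + 2*(1/(-5))³) = 5*(39/2 + 2*(-⅕)³) = 5*(39/2 + 2*(-1/125)) = 5*(39/2 - 2/125) = 5*(4871/250) = 4871/50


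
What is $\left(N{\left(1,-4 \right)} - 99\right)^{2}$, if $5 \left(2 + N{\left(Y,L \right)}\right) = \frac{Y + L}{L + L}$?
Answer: $\frac{16297369}{1600} \approx 10186.0$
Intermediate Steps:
$N{\left(Y,L \right)} = -2 + \frac{L + Y}{10 L}$ ($N{\left(Y,L \right)} = -2 + \frac{\left(Y + L\right) \frac{1}{L + L}}{5} = -2 + \frac{\left(L + Y\right) \frac{1}{2 L}}{5} = -2 + \frac{\frac{1}{2} \frac{1}{L} \left(L + Y\right)}{5} = -2 + \frac{L + Y}{10 L}$)
$\left(N{\left(1,-4 \right)} - 99\right)^{2} = \left(\frac{1 - -76}{10 \left(-4\right)} - 99\right)^{2} = \left(\frac{1}{10} \left(- \frac{1}{4}\right) \left(1 + 76\right) - 99\right)^{2} = \left(\frac{1}{10} \left(- \frac{1}{4}\right) 77 - 99\right)^{2} = \left(- \frac{77}{40} - 99\right)^{2} = \left(- \frac{4037}{40}\right)^{2} = \frac{16297369}{1600}$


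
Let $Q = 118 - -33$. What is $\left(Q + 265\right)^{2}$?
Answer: $173056$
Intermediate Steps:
$Q = 151$ ($Q = 118 + 33 = 151$)
$\left(Q + 265\right)^{2} = \left(151 + 265\right)^{2} = 416^{2} = 173056$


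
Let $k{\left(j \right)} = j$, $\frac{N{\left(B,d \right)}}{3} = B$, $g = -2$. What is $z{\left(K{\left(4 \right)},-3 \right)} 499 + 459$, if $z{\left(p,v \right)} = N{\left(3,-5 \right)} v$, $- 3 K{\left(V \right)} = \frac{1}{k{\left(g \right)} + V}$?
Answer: $-13014$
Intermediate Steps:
$N{\left(B,d \right)} = 3 B$
$K{\left(V \right)} = - \frac{1}{3 \left(-2 + V\right)}$
$z{\left(p,v \right)} = 9 v$ ($z{\left(p,v \right)} = 3 \cdot 3 v = 9 v$)
$z{\left(K{\left(4 \right)},-3 \right)} 499 + 459 = 9 \left(-3\right) 499 + 459 = \left(-27\right) 499 + 459 = -13473 + 459 = -13014$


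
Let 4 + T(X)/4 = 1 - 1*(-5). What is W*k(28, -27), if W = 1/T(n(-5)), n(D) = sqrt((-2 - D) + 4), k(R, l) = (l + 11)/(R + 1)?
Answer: -2/29 ≈ -0.068966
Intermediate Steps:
k(R, l) = (11 + l)/(1 + R)
n(D) = sqrt(2 - D)
T(X) = 8 (T(X) = -16 + 4*(1 - 1*(-5)) = -16 + 4*(1 + 5) = -16 + 4*6 = -16 + 24 = 8)
W = 1/8 ≈ 0.12500
W*k(28, -27) = ((11 - 27)/(1 + 28))/8 = (-16/29)/8 = ((1/29)*(-16))/8 = (1/8)*(-16/29) = -2/29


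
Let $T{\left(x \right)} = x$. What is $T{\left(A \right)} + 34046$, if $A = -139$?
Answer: $33907$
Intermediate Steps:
$T{\left(A \right)} + 34046 = -139 + 34046 = 33907$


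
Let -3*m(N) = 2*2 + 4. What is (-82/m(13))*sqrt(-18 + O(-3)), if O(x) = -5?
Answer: 123*I*sqrt(23)/4 ≈ 147.47*I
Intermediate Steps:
m(N) = -8/3 (m(N) = -(2*2 + 4)/3 = -(4 + 4)/3 = -1/3*8 = -8/3)
(-82/m(13))*sqrt(-18 + O(-3)) = (-82/(-8/3))*sqrt(-18 - 5) = (-82*(-3/8))*sqrt(-23) = 123*(I*sqrt(23))/4 = 123*I*sqrt(23)/4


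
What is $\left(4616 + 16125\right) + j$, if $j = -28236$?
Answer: $-7495$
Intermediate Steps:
$\left(4616 + 16125\right) + j = \left(4616 + 16125\right) - 28236 = 20741 - 28236 = -7495$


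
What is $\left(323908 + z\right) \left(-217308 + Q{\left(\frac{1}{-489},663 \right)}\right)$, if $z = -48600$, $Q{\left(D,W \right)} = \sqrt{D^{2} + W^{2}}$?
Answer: $-59826630864 + \frac{1376540 \sqrt{4204407154}}{489} \approx -5.9644 \cdot 10^{10}$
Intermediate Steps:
$\left(323908 + z\right) \left(-217308 + Q{\left(\frac{1}{-489},663 \right)}\right) = \left(323908 - 48600\right) \left(-217308 + \sqrt{\left(\frac{1}{-489}\right)^{2} + 663^{2}}\right) = 275308 \left(-217308 + \sqrt{\left(- \frac{1}{489}\right)^{2} + 439569}\right) = 275308 \left(-217308 + \sqrt{\frac{1}{239121} + 439569}\right) = 275308 \left(-217308 + \sqrt{\frac{105110178850}{239121}}\right) = 275308 \left(-217308 + \frac{5 \sqrt{4204407154}}{489}\right) = -59826630864 + \frac{1376540 \sqrt{4204407154}}{489}$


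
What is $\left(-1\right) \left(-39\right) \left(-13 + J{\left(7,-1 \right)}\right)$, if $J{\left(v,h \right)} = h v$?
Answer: $-780$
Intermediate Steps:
$\left(-1\right) \left(-39\right) \left(-13 + J{\left(7,-1 \right)}\right) = \left(-1\right) \left(-39\right) \left(-13 - 7\right) = 39 \left(-13 - 7\right) = 39 \left(-20\right) = -780$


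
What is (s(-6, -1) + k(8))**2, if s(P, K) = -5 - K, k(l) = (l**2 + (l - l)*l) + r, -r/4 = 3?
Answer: 2304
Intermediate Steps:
r = -12 (r = -4*3 = -12)
k(l) = -12 + l**2 (k(l) = (l**2 + (l - l)*l) - 12 = (l**2 + 0*l) - 12 = (l**2 + 0) - 12 = l**2 - 12 = -12 + l**2)
(s(-6, -1) + k(8))**2 = ((-5 - 1*(-1)) + (-12 + 8**2))**2 = ((-5 + 1) + (-12 + 64))**2 = (-4 + 52)**2 = 48**2 = 2304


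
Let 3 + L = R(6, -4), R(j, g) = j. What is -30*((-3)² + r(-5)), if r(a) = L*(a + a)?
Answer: 630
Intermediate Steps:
L = 3 (L = -3 + 6 = 3)
r(a) = 6*a (r(a) = 3*(a + a) = 3*(2*a) = 6*a)
-30*((-3)² + r(-5)) = -30*((-3)² + 6*(-5)) = -30*(9 - 30) = -30*(-21) = 630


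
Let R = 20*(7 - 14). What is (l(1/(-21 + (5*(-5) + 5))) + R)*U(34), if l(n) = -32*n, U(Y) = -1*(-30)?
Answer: -171240/41 ≈ -4176.6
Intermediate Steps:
U(Y) = 30
R = -140 (R = 20*(-7) = -140)
(l(1/(-21 + (5*(-5) + 5))) + R)*U(34) = (-32/(-21 + (5*(-5) + 5)) - 140)*30 = (-32/(-21 + (-25 + 5)) - 140)*30 = (-32/(-21 - 20) - 140)*30 = (-32/(-41) - 140)*30 = (-32*(-1/41) - 140)*30 = (32/41 - 140)*30 = -5708/41*30 = -171240/41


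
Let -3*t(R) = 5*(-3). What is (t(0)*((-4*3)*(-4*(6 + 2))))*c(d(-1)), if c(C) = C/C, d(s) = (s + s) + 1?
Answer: 1920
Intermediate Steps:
t(R) = 5 (t(R) = -5*(-3)/3 = -⅓*(-15) = 5)
d(s) = 1 + 2*s (d(s) = 2*s + 1 = 1 + 2*s)
c(C) = 1
(t(0)*((-4*3)*(-4*(6 + 2))))*c(d(-1)) = (5*((-4*3)*(-4*(6 + 2))))*1 = (5*(-(-48)*8))*1 = (5*(-12*(-32)))*1 = (5*384)*1 = 1920*1 = 1920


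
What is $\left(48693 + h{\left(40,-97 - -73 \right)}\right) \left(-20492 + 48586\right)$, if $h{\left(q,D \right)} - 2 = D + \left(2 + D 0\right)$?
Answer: $1367419262$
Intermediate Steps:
$h{\left(q,D \right)} = 4 + D$ ($h{\left(q,D \right)} = 2 + \left(D + \left(2 + D 0\right)\right) = 2 + \left(D + \left(2 + 0\right)\right) = 2 + \left(D + 2\right) = 2 + \left(2 + D\right) = 4 + D$)
$\left(48693 + h{\left(40,-97 - -73 \right)}\right) \left(-20492 + 48586\right) = \left(48693 + \left(4 - 24\right)\right) \left(-20492 + 48586\right) = \left(48693 + \left(4 + \left(-97 + 73\right)\right)\right) 28094 = \left(48693 + \left(4 - 24\right)\right) 28094 = \left(48693 - 20\right) 28094 = 48673 \cdot 28094 = 1367419262$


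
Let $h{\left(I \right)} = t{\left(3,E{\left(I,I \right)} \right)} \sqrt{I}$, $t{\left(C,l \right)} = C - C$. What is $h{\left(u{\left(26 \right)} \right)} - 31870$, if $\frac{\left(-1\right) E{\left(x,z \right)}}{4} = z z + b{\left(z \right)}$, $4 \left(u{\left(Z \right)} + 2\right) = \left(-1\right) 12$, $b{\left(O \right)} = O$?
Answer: $-31870$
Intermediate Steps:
$u{\left(Z \right)} = -5$ ($u{\left(Z \right)} = -2 + \frac{\left(-1\right) 12}{4} = -2 + \frac{1}{4} \left(-12\right) = -2 - 3 = -5$)
$E{\left(x,z \right)} = - 4 z - 4 z^{2}$ ($E{\left(x,z \right)} = - 4 \left(z z + z\right) = - 4 \left(z^{2} + z\right) = - 4 \left(z + z^{2}\right) = - 4 z - 4 z^{2}$)
$t{\left(C,l \right)} = 0$
$h{\left(I \right)} = 0$ ($h{\left(I \right)} = 0 \sqrt{I} = 0$)
$h{\left(u{\left(26 \right)} \right)} - 31870 = 0 - 31870 = -31870$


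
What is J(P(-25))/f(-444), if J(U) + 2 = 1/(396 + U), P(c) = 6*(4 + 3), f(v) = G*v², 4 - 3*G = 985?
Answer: 875/28235000736 ≈ 3.0990e-8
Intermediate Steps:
G = -327 (G = 4/3 - ⅓*985 = 4/3 - 985/3 = -327)
f(v) = -327*v²
P(c) = 42 (P(c) = 6*7 = 42)
J(U) = -2 + 1/(396 + U)
J(P(-25))/f(-444) = ((-791 - 2*42)/(396 + 42))/((-327*(-444)²)) = ((-791 - 84)/438)/((-327*197136)) = ((1/438)*(-875))/(-64463472) = -875/438*(-1/64463472) = 875/28235000736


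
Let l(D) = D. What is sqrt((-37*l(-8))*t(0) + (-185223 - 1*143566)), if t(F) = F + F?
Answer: I*sqrt(328789) ≈ 573.4*I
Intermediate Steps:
t(F) = 2*F
sqrt((-37*l(-8))*t(0) + (-185223 - 1*143566)) = sqrt((-37*(-8))*(2*0) + (-185223 - 1*143566)) = sqrt(296*0 + (-185223 - 143566)) = sqrt(0 - 328789) = sqrt(-328789) = I*sqrt(328789)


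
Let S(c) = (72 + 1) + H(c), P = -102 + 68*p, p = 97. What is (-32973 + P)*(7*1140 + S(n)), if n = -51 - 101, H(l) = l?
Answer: -209210579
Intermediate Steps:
n = -152
P = 6494 (P = -102 + 68*97 = -102 + 6596 = 6494)
S(c) = 73 + c (S(c) = (72 + 1) + c = 73 + c)
(-32973 + P)*(7*1140 + S(n)) = (-32973 + 6494)*(7*1140 + (73 - 152)) = -26479*(7980 - 79) = -26479*7901 = -209210579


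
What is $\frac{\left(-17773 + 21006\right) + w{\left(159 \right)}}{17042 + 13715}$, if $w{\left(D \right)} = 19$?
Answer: $\frac{3252}{30757} \approx 0.10573$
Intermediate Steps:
$\frac{\left(-17773 + 21006\right) + w{\left(159 \right)}}{17042 + 13715} = \frac{\left(-17773 + 21006\right) + 19}{17042 + 13715} = \frac{3233 + 19}{30757} = 3252 \cdot \frac{1}{30757} = \frac{3252}{30757}$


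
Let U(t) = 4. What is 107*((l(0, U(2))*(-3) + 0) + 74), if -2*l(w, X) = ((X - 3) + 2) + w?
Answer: 16799/2 ≈ 8399.5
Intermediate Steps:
l(w, X) = 1/2 - X/2 - w/2 (l(w, X) = -(((X - 3) + 2) + w)/2 = -(((-3 + X) + 2) + w)/2 = -((-1 + X) + w)/2 = -(-1 + X + w)/2 = 1/2 - X/2 - w/2)
107*((l(0, U(2))*(-3) + 0) + 74) = 107*(((1/2 - 1/2*4 - 1/2*0)*(-3) + 0) + 74) = 107*(((1/2 - 2 + 0)*(-3) + 0) + 74) = 107*((-3/2*(-3) + 0) + 74) = 107*((9/2 + 0) + 74) = 107*(9/2 + 74) = 107*(157/2) = 16799/2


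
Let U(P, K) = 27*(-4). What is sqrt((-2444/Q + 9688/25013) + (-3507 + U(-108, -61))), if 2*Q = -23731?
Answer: 111*I*sqrt(103360525018924639)/593583503 ≈ 60.12*I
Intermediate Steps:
Q = -23731/2 (Q = (1/2)*(-23731) = -23731/2 ≈ -11866.)
U(P, K) = -108
sqrt((-2444/Q + 9688/25013) + (-3507 + U(-108, -61))) = sqrt((-2444/(-23731/2) + 9688/25013) + (-3507 - 108)) = sqrt((-2444*(-2/23731) + 9688*(1/25013)) - 3615) = sqrt((4888/23731 + 9688/25013) - 3615) = sqrt(352169472/593583503 - 3615) = sqrt(-2145452193873/593583503) = 111*I*sqrt(103360525018924639)/593583503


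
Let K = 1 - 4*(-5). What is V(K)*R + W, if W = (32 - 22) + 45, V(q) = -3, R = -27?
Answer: 136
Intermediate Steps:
K = 21 (K = 1 + 20 = 21)
W = 55 (W = 10 + 45 = 55)
V(K)*R + W = -3*(-27) + 55 = 81 + 55 = 136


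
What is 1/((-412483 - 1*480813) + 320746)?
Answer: -1/572550 ≈ -1.7466e-6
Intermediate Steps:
1/((-412483 - 1*480813) + 320746) = 1/((-412483 - 480813) + 320746) = 1/(-893296 + 320746) = 1/(-572550) = -1/572550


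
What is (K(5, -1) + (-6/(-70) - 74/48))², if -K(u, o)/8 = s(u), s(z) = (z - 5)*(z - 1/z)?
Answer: 1495729/705600 ≈ 2.1198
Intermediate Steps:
s(z) = (-5 + z)*(z - 1/z)
K(u, o) = 8 - 40/u - 8*u² + 40*u (K(u, o) = -8*(-1 + u² - 5*u + 5/u) = 8 - 40/u - 8*u² + 40*u)
(K(5, -1) + (-6/(-70) - 74/48))² = ((8 - 40/5 - 8*5² + 40*5) + (-6/(-70) - 74/48))² = ((8 - 40*⅕ - 8*25 + 200) + (-6*(-1/70) - 74*1/48))² = ((8 - 8 - 200 + 200) + (3/35 - 37/24))² = (0 - 1223/840)² = (-1223/840)² = 1495729/705600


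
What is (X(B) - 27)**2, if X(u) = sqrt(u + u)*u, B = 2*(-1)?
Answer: 713 + 216*I ≈ 713.0 + 216.0*I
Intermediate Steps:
B = -2
X(u) = sqrt(2)*u**(3/2) (X(u) = sqrt(2*u)*u = (sqrt(2)*sqrt(u))*u = sqrt(2)*u**(3/2))
(X(B) - 27)**2 = (sqrt(2)*(-2)**(3/2) - 27)**2 = (sqrt(2)*(-2*I*sqrt(2)) - 27)**2 = (-4*I - 27)**2 = (-27 - 4*I)**2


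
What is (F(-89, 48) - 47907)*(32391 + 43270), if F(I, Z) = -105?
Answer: -3632635932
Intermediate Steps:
(F(-89, 48) - 47907)*(32391 + 43270) = (-105 - 47907)*(32391 + 43270) = -48012*75661 = -3632635932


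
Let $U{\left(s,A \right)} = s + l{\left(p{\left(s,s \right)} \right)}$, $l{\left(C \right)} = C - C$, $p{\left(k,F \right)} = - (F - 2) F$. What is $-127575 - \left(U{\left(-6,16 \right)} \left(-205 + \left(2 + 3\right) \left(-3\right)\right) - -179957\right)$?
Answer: $-308852$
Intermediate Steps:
$p{\left(k,F \right)} = F \left(2 - F\right)$ ($p{\left(k,F \right)} = - (-2 + F) F = \left(2 - F\right) F = F \left(2 - F\right)$)
$l{\left(C \right)} = 0$
$U{\left(s,A \right)} = s$ ($U{\left(s,A \right)} = s + 0 = s$)
$-127575 - \left(U{\left(-6,16 \right)} \left(-205 + \left(2 + 3\right) \left(-3\right)\right) - -179957\right) = -127575 - \left(- 6 \left(-205 + \left(2 + 3\right) \left(-3\right)\right) - -179957\right) = -127575 - \left(- 6 \left(-205 + 5 \left(-3\right)\right) + 179957\right) = -127575 - \left(- 6 \left(-205 - 15\right) + 179957\right) = -127575 - \left(\left(-6\right) \left(-220\right) + 179957\right) = -127575 - \left(1320 + 179957\right) = -127575 - 181277 = -308852$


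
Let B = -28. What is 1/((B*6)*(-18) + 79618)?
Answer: 1/82642 ≈ 1.2100e-5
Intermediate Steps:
1/((B*6)*(-18) + 79618) = 1/(-28*6*(-18) + 79618) = 1/(-168*(-18) + 79618) = 1/(3024 + 79618) = 1/82642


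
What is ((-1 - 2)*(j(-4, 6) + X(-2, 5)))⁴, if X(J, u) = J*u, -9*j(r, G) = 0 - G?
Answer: 614656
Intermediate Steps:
j(r, G) = G/9 (j(r, G) = -(0 - G)/9 = -(-1)*G/9 = G/9)
((-1 - 2)*(j(-4, 6) + X(-2, 5)))⁴ = ((-1 - 2)*((⅑)*6 - 2*5))⁴ = (-3*(⅔ - 10))⁴ = (-3*(-28/3))⁴ = 28⁴ = 614656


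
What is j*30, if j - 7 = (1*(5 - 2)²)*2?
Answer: 750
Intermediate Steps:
j = 25 (j = 7 + (1*(5 - 2)²)*2 = 7 + (1*3²)*2 = 7 + (1*9)*2 = 7 + 9*2 = 7 + 18 = 25)
j*30 = 25*30 = 750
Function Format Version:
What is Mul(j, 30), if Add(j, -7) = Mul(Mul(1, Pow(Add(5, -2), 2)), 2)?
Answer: 750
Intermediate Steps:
j = 25 (j = Add(7, Mul(Mul(1, Pow(Add(5, -2), 2)), 2)) = Add(7, Mul(Mul(1, Pow(3, 2)), 2)) = Add(7, Mul(Mul(1, 9), 2)) = Add(7, Mul(9, 2)) = Add(7, 18) = 25)
Mul(j, 30) = Mul(25, 30) = 750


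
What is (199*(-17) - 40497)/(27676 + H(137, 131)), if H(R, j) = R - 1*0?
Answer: -43880/27813 ≈ -1.5777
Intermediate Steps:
H(R, j) = R (H(R, j) = R + 0 = R)
(199*(-17) - 40497)/(27676 + H(137, 131)) = (199*(-17) - 40497)/(27676 + 137) = (-3383 - 40497)/27813 = -43880*1/27813 = -43880/27813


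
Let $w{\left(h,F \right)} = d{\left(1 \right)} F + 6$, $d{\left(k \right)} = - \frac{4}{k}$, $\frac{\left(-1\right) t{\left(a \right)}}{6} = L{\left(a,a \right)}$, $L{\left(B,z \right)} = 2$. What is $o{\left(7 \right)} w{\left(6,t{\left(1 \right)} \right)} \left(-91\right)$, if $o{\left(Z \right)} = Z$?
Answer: $-34398$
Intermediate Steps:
$t{\left(a \right)} = -12$ ($t{\left(a \right)} = \left(-6\right) 2 = -12$)
$w{\left(h,F \right)} = 6 - 4 F$ ($w{\left(h,F \right)} = - \frac{4}{1} F + 6 = \left(-4\right) 1 F + 6 = - 4 F + 6 = 6 - 4 F$)
$o{\left(7 \right)} w{\left(6,t{\left(1 \right)} \right)} \left(-91\right) = 7 \left(6 - -48\right) \left(-91\right) = 7 \left(6 + 48\right) \left(-91\right) = 7 \cdot 54 \left(-91\right) = 378 \left(-91\right) = -34398$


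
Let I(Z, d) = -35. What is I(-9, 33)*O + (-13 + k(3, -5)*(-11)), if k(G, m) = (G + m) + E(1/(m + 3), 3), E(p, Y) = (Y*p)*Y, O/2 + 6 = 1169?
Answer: -162703/2 ≈ -81352.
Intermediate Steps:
O = 2326 (O = -12 + 2*1169 = -12 + 2338 = 2326)
E(p, Y) = p*Y**2
k(G, m) = G + m + 9/(3 + m) (k(G, m) = (G + m) + 3**2/(m + 3) = (G + m) + 9/(3 + m) = G + m + 9/(3 + m))
I(-9, 33)*O + (-13 + k(3, -5)*(-11)) = -35*2326 + (-13 + ((9 + (3 - 5)*(3 - 5))/(3 - 5))*(-11)) = -81410 + (-13 + ((9 - 2*(-2))/(-2))*(-11)) = -81410 + (-13 - (9 + 4)/2*(-11)) = -81410 + (-13 - 1/2*13*(-11)) = -81410 + (-13 - 13/2*(-11)) = -81410 + (-13 + 143/2) = -81410 + 117/2 = -162703/2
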